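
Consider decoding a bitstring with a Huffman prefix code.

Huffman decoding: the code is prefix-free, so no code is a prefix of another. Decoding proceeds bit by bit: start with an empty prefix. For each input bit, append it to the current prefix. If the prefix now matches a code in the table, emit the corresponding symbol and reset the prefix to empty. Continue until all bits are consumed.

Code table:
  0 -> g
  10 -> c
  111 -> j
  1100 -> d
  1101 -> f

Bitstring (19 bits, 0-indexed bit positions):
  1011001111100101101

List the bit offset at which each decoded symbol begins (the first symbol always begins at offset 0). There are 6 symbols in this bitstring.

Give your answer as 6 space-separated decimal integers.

Bit 0: prefix='1' (no match yet)
Bit 1: prefix='10' -> emit 'c', reset
Bit 2: prefix='1' (no match yet)
Bit 3: prefix='11' (no match yet)
Bit 4: prefix='110' (no match yet)
Bit 5: prefix='1100' -> emit 'd', reset
Bit 6: prefix='1' (no match yet)
Bit 7: prefix='11' (no match yet)
Bit 8: prefix='111' -> emit 'j', reset
Bit 9: prefix='1' (no match yet)
Bit 10: prefix='11' (no match yet)
Bit 11: prefix='110' (no match yet)
Bit 12: prefix='1100' -> emit 'd', reset
Bit 13: prefix='1' (no match yet)
Bit 14: prefix='10' -> emit 'c', reset
Bit 15: prefix='1' (no match yet)
Bit 16: prefix='11' (no match yet)
Bit 17: prefix='110' (no match yet)
Bit 18: prefix='1101' -> emit 'f', reset

Answer: 0 2 6 9 13 15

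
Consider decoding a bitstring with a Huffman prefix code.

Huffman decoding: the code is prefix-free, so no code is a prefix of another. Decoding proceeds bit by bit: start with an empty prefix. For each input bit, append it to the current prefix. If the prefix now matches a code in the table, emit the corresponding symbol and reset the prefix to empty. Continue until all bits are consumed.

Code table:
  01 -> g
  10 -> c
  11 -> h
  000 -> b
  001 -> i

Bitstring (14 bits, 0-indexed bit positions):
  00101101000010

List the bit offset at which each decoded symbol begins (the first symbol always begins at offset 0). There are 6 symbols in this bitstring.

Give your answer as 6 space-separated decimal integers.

Bit 0: prefix='0' (no match yet)
Bit 1: prefix='00' (no match yet)
Bit 2: prefix='001' -> emit 'i', reset
Bit 3: prefix='0' (no match yet)
Bit 4: prefix='01' -> emit 'g', reset
Bit 5: prefix='1' (no match yet)
Bit 6: prefix='10' -> emit 'c', reset
Bit 7: prefix='1' (no match yet)
Bit 8: prefix='10' -> emit 'c', reset
Bit 9: prefix='0' (no match yet)
Bit 10: prefix='00' (no match yet)
Bit 11: prefix='000' -> emit 'b', reset
Bit 12: prefix='1' (no match yet)
Bit 13: prefix='10' -> emit 'c', reset

Answer: 0 3 5 7 9 12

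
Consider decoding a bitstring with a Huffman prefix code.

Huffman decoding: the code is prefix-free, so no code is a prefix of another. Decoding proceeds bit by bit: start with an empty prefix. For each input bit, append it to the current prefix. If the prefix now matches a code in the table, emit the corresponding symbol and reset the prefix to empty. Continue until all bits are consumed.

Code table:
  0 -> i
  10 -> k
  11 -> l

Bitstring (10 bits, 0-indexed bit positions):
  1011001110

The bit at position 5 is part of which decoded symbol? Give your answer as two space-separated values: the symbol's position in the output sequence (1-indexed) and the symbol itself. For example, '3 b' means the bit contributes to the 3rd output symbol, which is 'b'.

Answer: 4 i

Derivation:
Bit 0: prefix='1' (no match yet)
Bit 1: prefix='10' -> emit 'k', reset
Bit 2: prefix='1' (no match yet)
Bit 3: prefix='11' -> emit 'l', reset
Bit 4: prefix='0' -> emit 'i', reset
Bit 5: prefix='0' -> emit 'i', reset
Bit 6: prefix='1' (no match yet)
Bit 7: prefix='11' -> emit 'l', reset
Bit 8: prefix='1' (no match yet)
Bit 9: prefix='10' -> emit 'k', reset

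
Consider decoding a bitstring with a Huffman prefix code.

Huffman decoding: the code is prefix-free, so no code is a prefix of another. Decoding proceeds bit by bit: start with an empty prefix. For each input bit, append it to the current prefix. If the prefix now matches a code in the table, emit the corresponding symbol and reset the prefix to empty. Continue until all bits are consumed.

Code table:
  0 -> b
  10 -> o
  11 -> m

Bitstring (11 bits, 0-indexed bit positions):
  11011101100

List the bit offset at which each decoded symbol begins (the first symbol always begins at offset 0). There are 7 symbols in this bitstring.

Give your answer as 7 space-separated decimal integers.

Answer: 0 2 3 5 7 9 10

Derivation:
Bit 0: prefix='1' (no match yet)
Bit 1: prefix='11' -> emit 'm', reset
Bit 2: prefix='0' -> emit 'b', reset
Bit 3: prefix='1' (no match yet)
Bit 4: prefix='11' -> emit 'm', reset
Bit 5: prefix='1' (no match yet)
Bit 6: prefix='10' -> emit 'o', reset
Bit 7: prefix='1' (no match yet)
Bit 8: prefix='11' -> emit 'm', reset
Bit 9: prefix='0' -> emit 'b', reset
Bit 10: prefix='0' -> emit 'b', reset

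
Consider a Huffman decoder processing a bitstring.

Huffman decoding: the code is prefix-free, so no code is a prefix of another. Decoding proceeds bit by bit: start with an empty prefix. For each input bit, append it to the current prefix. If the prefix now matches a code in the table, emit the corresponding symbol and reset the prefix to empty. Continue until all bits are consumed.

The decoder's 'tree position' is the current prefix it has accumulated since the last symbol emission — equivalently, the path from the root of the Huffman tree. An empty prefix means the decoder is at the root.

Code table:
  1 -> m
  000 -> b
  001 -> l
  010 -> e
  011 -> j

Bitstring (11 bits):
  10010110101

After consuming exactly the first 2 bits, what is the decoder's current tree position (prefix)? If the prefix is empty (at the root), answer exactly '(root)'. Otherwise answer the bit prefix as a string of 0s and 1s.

Answer: 0

Derivation:
Bit 0: prefix='1' -> emit 'm', reset
Bit 1: prefix='0' (no match yet)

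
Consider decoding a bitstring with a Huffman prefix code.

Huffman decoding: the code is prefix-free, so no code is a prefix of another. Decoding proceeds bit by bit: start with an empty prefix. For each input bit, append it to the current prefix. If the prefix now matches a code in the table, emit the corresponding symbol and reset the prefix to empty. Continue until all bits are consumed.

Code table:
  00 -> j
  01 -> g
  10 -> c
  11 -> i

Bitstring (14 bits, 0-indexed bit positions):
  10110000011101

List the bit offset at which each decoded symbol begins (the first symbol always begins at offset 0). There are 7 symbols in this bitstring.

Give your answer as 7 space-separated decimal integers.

Answer: 0 2 4 6 8 10 12

Derivation:
Bit 0: prefix='1' (no match yet)
Bit 1: prefix='10' -> emit 'c', reset
Bit 2: prefix='1' (no match yet)
Bit 3: prefix='11' -> emit 'i', reset
Bit 4: prefix='0' (no match yet)
Bit 5: prefix='00' -> emit 'j', reset
Bit 6: prefix='0' (no match yet)
Bit 7: prefix='00' -> emit 'j', reset
Bit 8: prefix='0' (no match yet)
Bit 9: prefix='01' -> emit 'g', reset
Bit 10: prefix='1' (no match yet)
Bit 11: prefix='11' -> emit 'i', reset
Bit 12: prefix='0' (no match yet)
Bit 13: prefix='01' -> emit 'g', reset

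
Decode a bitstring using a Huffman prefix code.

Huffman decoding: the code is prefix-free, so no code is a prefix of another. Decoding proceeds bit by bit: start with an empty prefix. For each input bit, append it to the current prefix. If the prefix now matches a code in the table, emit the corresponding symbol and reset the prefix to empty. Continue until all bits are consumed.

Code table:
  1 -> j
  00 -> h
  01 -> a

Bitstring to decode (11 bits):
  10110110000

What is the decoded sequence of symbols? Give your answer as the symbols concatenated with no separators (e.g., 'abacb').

Answer: jajajhh

Derivation:
Bit 0: prefix='1' -> emit 'j', reset
Bit 1: prefix='0' (no match yet)
Bit 2: prefix='01' -> emit 'a', reset
Bit 3: prefix='1' -> emit 'j', reset
Bit 4: prefix='0' (no match yet)
Bit 5: prefix='01' -> emit 'a', reset
Bit 6: prefix='1' -> emit 'j', reset
Bit 7: prefix='0' (no match yet)
Bit 8: prefix='00' -> emit 'h', reset
Bit 9: prefix='0' (no match yet)
Bit 10: prefix='00' -> emit 'h', reset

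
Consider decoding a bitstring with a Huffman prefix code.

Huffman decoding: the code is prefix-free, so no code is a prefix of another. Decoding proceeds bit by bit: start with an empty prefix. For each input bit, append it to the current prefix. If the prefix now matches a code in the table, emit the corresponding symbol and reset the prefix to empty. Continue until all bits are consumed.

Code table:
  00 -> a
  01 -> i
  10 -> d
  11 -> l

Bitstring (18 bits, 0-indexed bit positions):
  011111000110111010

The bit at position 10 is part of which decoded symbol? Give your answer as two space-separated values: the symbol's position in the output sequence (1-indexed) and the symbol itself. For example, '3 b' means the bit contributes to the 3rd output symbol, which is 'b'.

Bit 0: prefix='0' (no match yet)
Bit 1: prefix='01' -> emit 'i', reset
Bit 2: prefix='1' (no match yet)
Bit 3: prefix='11' -> emit 'l', reset
Bit 4: prefix='1' (no match yet)
Bit 5: prefix='11' -> emit 'l', reset
Bit 6: prefix='0' (no match yet)
Bit 7: prefix='00' -> emit 'a', reset
Bit 8: prefix='0' (no match yet)
Bit 9: prefix='01' -> emit 'i', reset
Bit 10: prefix='1' (no match yet)
Bit 11: prefix='10' -> emit 'd', reset
Bit 12: prefix='1' (no match yet)
Bit 13: prefix='11' -> emit 'l', reset
Bit 14: prefix='1' (no match yet)

Answer: 6 d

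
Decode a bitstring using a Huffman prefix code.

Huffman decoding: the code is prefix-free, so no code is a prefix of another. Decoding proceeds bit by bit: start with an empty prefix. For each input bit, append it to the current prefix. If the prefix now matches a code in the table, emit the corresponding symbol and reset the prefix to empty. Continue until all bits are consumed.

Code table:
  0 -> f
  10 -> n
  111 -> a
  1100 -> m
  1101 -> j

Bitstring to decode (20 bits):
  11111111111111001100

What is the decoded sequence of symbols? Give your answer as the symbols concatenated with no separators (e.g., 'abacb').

Bit 0: prefix='1' (no match yet)
Bit 1: prefix='11' (no match yet)
Bit 2: prefix='111' -> emit 'a', reset
Bit 3: prefix='1' (no match yet)
Bit 4: prefix='11' (no match yet)
Bit 5: prefix='111' -> emit 'a', reset
Bit 6: prefix='1' (no match yet)
Bit 7: prefix='11' (no match yet)
Bit 8: prefix='111' -> emit 'a', reset
Bit 9: prefix='1' (no match yet)
Bit 10: prefix='11' (no match yet)
Bit 11: prefix='111' -> emit 'a', reset
Bit 12: prefix='1' (no match yet)
Bit 13: prefix='11' (no match yet)
Bit 14: prefix='110' (no match yet)
Bit 15: prefix='1100' -> emit 'm', reset
Bit 16: prefix='1' (no match yet)
Bit 17: prefix='11' (no match yet)
Bit 18: prefix='110' (no match yet)
Bit 19: prefix='1100' -> emit 'm', reset

Answer: aaaamm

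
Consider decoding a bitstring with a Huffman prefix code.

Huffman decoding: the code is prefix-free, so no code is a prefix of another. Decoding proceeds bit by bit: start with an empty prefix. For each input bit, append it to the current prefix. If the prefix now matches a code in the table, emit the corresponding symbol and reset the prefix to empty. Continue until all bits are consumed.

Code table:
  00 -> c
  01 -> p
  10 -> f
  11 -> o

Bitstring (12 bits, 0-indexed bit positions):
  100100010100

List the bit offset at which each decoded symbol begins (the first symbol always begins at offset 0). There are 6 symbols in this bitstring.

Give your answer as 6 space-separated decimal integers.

Answer: 0 2 4 6 8 10

Derivation:
Bit 0: prefix='1' (no match yet)
Bit 1: prefix='10' -> emit 'f', reset
Bit 2: prefix='0' (no match yet)
Bit 3: prefix='01' -> emit 'p', reset
Bit 4: prefix='0' (no match yet)
Bit 5: prefix='00' -> emit 'c', reset
Bit 6: prefix='0' (no match yet)
Bit 7: prefix='01' -> emit 'p', reset
Bit 8: prefix='0' (no match yet)
Bit 9: prefix='01' -> emit 'p', reset
Bit 10: prefix='0' (no match yet)
Bit 11: prefix='00' -> emit 'c', reset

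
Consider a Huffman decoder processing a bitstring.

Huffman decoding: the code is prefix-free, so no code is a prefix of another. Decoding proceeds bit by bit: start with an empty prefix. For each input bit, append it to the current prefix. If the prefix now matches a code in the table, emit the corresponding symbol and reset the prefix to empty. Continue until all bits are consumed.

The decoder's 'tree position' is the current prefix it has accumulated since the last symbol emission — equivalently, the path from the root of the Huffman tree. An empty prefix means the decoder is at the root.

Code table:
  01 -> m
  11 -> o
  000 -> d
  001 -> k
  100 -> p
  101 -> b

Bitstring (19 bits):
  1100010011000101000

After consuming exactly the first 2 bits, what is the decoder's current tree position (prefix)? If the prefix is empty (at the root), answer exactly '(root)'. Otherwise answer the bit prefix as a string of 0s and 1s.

Answer: (root)

Derivation:
Bit 0: prefix='1' (no match yet)
Bit 1: prefix='11' -> emit 'o', reset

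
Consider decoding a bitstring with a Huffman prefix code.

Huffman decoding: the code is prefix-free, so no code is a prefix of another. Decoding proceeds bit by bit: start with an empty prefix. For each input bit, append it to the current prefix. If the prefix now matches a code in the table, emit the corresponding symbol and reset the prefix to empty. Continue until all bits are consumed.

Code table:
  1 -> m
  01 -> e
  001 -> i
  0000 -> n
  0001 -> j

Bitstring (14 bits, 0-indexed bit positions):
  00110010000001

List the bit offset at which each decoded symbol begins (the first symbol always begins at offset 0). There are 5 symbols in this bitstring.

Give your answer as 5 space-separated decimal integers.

Answer: 0 3 4 7 11

Derivation:
Bit 0: prefix='0' (no match yet)
Bit 1: prefix='00' (no match yet)
Bit 2: prefix='001' -> emit 'i', reset
Bit 3: prefix='1' -> emit 'm', reset
Bit 4: prefix='0' (no match yet)
Bit 5: prefix='00' (no match yet)
Bit 6: prefix='001' -> emit 'i', reset
Bit 7: prefix='0' (no match yet)
Bit 8: prefix='00' (no match yet)
Bit 9: prefix='000' (no match yet)
Bit 10: prefix='0000' -> emit 'n', reset
Bit 11: prefix='0' (no match yet)
Bit 12: prefix='00' (no match yet)
Bit 13: prefix='001' -> emit 'i', reset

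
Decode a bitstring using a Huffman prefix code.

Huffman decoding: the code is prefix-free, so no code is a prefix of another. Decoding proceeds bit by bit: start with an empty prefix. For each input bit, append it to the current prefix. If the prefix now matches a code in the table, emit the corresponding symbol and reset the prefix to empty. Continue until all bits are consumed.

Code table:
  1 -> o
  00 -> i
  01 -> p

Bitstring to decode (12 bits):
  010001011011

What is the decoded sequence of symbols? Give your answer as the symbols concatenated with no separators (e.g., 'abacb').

Bit 0: prefix='0' (no match yet)
Bit 1: prefix='01' -> emit 'p', reset
Bit 2: prefix='0' (no match yet)
Bit 3: prefix='00' -> emit 'i', reset
Bit 4: prefix='0' (no match yet)
Bit 5: prefix='01' -> emit 'p', reset
Bit 6: prefix='0' (no match yet)
Bit 7: prefix='01' -> emit 'p', reset
Bit 8: prefix='1' -> emit 'o', reset
Bit 9: prefix='0' (no match yet)
Bit 10: prefix='01' -> emit 'p', reset
Bit 11: prefix='1' -> emit 'o', reset

Answer: pippopo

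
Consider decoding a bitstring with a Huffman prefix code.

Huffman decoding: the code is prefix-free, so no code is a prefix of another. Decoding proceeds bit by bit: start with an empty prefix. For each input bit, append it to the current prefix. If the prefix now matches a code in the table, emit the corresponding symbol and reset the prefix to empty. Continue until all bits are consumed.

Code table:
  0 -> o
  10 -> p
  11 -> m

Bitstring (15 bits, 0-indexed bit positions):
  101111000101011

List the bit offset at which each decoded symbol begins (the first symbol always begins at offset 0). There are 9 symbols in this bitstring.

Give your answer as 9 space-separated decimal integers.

Answer: 0 2 4 6 7 8 9 11 13

Derivation:
Bit 0: prefix='1' (no match yet)
Bit 1: prefix='10' -> emit 'p', reset
Bit 2: prefix='1' (no match yet)
Bit 3: prefix='11' -> emit 'm', reset
Bit 4: prefix='1' (no match yet)
Bit 5: prefix='11' -> emit 'm', reset
Bit 6: prefix='0' -> emit 'o', reset
Bit 7: prefix='0' -> emit 'o', reset
Bit 8: prefix='0' -> emit 'o', reset
Bit 9: prefix='1' (no match yet)
Bit 10: prefix='10' -> emit 'p', reset
Bit 11: prefix='1' (no match yet)
Bit 12: prefix='10' -> emit 'p', reset
Bit 13: prefix='1' (no match yet)
Bit 14: prefix='11' -> emit 'm', reset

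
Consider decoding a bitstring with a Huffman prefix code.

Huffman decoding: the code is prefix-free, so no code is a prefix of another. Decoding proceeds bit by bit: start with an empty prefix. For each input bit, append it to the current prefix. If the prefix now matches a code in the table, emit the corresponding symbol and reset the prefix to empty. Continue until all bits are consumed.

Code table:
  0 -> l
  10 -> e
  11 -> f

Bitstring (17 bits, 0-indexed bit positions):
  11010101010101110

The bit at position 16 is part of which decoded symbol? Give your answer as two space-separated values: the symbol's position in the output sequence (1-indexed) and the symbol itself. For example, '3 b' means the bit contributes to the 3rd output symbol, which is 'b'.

Answer: 9 e

Derivation:
Bit 0: prefix='1' (no match yet)
Bit 1: prefix='11' -> emit 'f', reset
Bit 2: prefix='0' -> emit 'l', reset
Bit 3: prefix='1' (no match yet)
Bit 4: prefix='10' -> emit 'e', reset
Bit 5: prefix='1' (no match yet)
Bit 6: prefix='10' -> emit 'e', reset
Bit 7: prefix='1' (no match yet)
Bit 8: prefix='10' -> emit 'e', reset
Bit 9: prefix='1' (no match yet)
Bit 10: prefix='10' -> emit 'e', reset
Bit 11: prefix='1' (no match yet)
Bit 12: prefix='10' -> emit 'e', reset
Bit 13: prefix='1' (no match yet)
Bit 14: prefix='11' -> emit 'f', reset
Bit 15: prefix='1' (no match yet)
Bit 16: prefix='10' -> emit 'e', reset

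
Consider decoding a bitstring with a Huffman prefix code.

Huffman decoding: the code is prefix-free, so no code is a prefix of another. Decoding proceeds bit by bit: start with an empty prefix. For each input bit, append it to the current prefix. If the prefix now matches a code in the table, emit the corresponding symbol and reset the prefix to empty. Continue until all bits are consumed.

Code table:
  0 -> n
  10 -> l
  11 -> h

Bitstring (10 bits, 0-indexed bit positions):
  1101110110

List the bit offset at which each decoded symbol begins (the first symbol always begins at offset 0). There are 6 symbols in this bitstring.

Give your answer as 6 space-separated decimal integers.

Answer: 0 2 3 5 7 9

Derivation:
Bit 0: prefix='1' (no match yet)
Bit 1: prefix='11' -> emit 'h', reset
Bit 2: prefix='0' -> emit 'n', reset
Bit 3: prefix='1' (no match yet)
Bit 4: prefix='11' -> emit 'h', reset
Bit 5: prefix='1' (no match yet)
Bit 6: prefix='10' -> emit 'l', reset
Bit 7: prefix='1' (no match yet)
Bit 8: prefix='11' -> emit 'h', reset
Bit 9: prefix='0' -> emit 'n', reset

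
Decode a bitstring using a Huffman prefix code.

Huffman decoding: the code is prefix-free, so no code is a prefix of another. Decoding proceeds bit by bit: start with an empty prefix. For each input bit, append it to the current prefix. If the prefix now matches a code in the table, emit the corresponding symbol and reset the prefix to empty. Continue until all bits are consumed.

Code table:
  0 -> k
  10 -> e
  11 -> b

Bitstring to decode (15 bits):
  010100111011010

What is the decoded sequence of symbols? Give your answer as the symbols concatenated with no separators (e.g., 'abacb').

Bit 0: prefix='0' -> emit 'k', reset
Bit 1: prefix='1' (no match yet)
Bit 2: prefix='10' -> emit 'e', reset
Bit 3: prefix='1' (no match yet)
Bit 4: prefix='10' -> emit 'e', reset
Bit 5: prefix='0' -> emit 'k', reset
Bit 6: prefix='1' (no match yet)
Bit 7: prefix='11' -> emit 'b', reset
Bit 8: prefix='1' (no match yet)
Bit 9: prefix='10' -> emit 'e', reset
Bit 10: prefix='1' (no match yet)
Bit 11: prefix='11' -> emit 'b', reset
Bit 12: prefix='0' -> emit 'k', reset
Bit 13: prefix='1' (no match yet)
Bit 14: prefix='10' -> emit 'e', reset

Answer: keekbebke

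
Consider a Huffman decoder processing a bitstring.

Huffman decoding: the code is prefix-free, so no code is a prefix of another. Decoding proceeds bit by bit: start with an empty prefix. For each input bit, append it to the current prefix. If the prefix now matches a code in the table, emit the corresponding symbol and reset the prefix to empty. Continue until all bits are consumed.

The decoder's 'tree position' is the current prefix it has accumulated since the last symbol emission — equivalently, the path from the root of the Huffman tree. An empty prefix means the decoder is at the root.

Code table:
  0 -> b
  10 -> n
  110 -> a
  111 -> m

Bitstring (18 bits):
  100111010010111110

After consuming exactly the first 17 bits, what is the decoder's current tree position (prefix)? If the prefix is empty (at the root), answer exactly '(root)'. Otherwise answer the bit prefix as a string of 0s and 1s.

Bit 0: prefix='1' (no match yet)
Bit 1: prefix='10' -> emit 'n', reset
Bit 2: prefix='0' -> emit 'b', reset
Bit 3: prefix='1' (no match yet)
Bit 4: prefix='11' (no match yet)
Bit 5: prefix='111' -> emit 'm', reset
Bit 6: prefix='0' -> emit 'b', reset
Bit 7: prefix='1' (no match yet)
Bit 8: prefix='10' -> emit 'n', reset
Bit 9: prefix='0' -> emit 'b', reset
Bit 10: prefix='1' (no match yet)
Bit 11: prefix='10' -> emit 'n', reset
Bit 12: prefix='1' (no match yet)
Bit 13: prefix='11' (no match yet)
Bit 14: prefix='111' -> emit 'm', reset
Bit 15: prefix='1' (no match yet)
Bit 16: prefix='11' (no match yet)

Answer: 11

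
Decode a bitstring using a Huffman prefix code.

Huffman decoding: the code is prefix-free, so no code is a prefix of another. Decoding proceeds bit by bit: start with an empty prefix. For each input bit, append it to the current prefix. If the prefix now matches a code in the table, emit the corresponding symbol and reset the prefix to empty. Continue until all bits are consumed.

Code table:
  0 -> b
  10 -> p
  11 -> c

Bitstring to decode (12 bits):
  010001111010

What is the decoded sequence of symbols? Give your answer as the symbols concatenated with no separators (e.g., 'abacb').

Bit 0: prefix='0' -> emit 'b', reset
Bit 1: prefix='1' (no match yet)
Bit 2: prefix='10' -> emit 'p', reset
Bit 3: prefix='0' -> emit 'b', reset
Bit 4: prefix='0' -> emit 'b', reset
Bit 5: prefix='1' (no match yet)
Bit 6: prefix='11' -> emit 'c', reset
Bit 7: prefix='1' (no match yet)
Bit 8: prefix='11' -> emit 'c', reset
Bit 9: prefix='0' -> emit 'b', reset
Bit 10: prefix='1' (no match yet)
Bit 11: prefix='10' -> emit 'p', reset

Answer: bpbbccbp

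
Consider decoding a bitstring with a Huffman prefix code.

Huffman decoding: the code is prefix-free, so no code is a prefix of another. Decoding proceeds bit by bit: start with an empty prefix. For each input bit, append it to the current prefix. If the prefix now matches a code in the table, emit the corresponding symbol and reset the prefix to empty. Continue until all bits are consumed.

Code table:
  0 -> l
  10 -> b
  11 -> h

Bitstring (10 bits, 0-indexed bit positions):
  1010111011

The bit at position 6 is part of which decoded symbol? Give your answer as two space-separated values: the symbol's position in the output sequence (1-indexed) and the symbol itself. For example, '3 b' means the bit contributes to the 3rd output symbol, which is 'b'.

Bit 0: prefix='1' (no match yet)
Bit 1: prefix='10' -> emit 'b', reset
Bit 2: prefix='1' (no match yet)
Bit 3: prefix='10' -> emit 'b', reset
Bit 4: prefix='1' (no match yet)
Bit 5: prefix='11' -> emit 'h', reset
Bit 6: prefix='1' (no match yet)
Bit 7: prefix='10' -> emit 'b', reset
Bit 8: prefix='1' (no match yet)
Bit 9: prefix='11' -> emit 'h', reset

Answer: 4 b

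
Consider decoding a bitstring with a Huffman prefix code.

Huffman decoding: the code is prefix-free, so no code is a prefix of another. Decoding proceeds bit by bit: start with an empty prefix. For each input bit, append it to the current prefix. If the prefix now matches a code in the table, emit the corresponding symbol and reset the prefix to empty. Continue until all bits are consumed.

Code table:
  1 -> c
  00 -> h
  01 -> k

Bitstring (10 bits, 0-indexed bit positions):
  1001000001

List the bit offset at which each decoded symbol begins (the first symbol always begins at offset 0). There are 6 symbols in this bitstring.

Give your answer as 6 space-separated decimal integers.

Bit 0: prefix='1' -> emit 'c', reset
Bit 1: prefix='0' (no match yet)
Bit 2: prefix='00' -> emit 'h', reset
Bit 3: prefix='1' -> emit 'c', reset
Bit 4: prefix='0' (no match yet)
Bit 5: prefix='00' -> emit 'h', reset
Bit 6: prefix='0' (no match yet)
Bit 7: prefix='00' -> emit 'h', reset
Bit 8: prefix='0' (no match yet)
Bit 9: prefix='01' -> emit 'k', reset

Answer: 0 1 3 4 6 8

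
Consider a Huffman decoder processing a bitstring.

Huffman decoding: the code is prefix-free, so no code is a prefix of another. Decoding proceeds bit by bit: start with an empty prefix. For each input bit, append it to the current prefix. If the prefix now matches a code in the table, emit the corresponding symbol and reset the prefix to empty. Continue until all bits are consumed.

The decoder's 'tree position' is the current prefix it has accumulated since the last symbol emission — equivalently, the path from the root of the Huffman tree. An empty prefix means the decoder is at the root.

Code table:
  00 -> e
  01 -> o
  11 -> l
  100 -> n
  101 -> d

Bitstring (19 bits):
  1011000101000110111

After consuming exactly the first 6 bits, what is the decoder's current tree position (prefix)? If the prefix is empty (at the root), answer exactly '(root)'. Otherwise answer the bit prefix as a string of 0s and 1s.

Bit 0: prefix='1' (no match yet)
Bit 1: prefix='10' (no match yet)
Bit 2: prefix='101' -> emit 'd', reset
Bit 3: prefix='1' (no match yet)
Bit 4: prefix='10' (no match yet)
Bit 5: prefix='100' -> emit 'n', reset

Answer: (root)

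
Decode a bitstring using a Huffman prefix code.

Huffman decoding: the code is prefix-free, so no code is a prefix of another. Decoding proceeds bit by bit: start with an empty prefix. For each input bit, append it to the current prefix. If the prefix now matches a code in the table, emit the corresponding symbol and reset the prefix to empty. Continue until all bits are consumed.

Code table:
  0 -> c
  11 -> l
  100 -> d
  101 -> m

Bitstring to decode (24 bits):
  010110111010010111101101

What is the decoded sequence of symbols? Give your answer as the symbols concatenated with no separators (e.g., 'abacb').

Bit 0: prefix='0' -> emit 'c', reset
Bit 1: prefix='1' (no match yet)
Bit 2: prefix='10' (no match yet)
Bit 3: prefix='101' -> emit 'm', reset
Bit 4: prefix='1' (no match yet)
Bit 5: prefix='10' (no match yet)
Bit 6: prefix='101' -> emit 'm', reset
Bit 7: prefix='1' (no match yet)
Bit 8: prefix='11' -> emit 'l', reset
Bit 9: prefix='0' -> emit 'c', reset
Bit 10: prefix='1' (no match yet)
Bit 11: prefix='10' (no match yet)
Bit 12: prefix='100' -> emit 'd', reset
Bit 13: prefix='1' (no match yet)
Bit 14: prefix='10' (no match yet)
Bit 15: prefix='101' -> emit 'm', reset
Bit 16: prefix='1' (no match yet)
Bit 17: prefix='11' -> emit 'l', reset
Bit 18: prefix='1' (no match yet)
Bit 19: prefix='10' (no match yet)
Bit 20: prefix='101' -> emit 'm', reset
Bit 21: prefix='1' (no match yet)
Bit 22: prefix='10' (no match yet)
Bit 23: prefix='101' -> emit 'm', reset

Answer: cmmlcdmlmm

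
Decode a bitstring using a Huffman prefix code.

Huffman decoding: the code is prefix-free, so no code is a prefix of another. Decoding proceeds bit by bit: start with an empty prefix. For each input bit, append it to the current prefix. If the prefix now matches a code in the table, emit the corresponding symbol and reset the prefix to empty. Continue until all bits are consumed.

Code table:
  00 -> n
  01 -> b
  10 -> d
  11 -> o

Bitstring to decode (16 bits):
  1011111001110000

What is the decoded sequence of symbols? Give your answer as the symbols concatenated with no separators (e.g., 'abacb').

Answer: doodbonn

Derivation:
Bit 0: prefix='1' (no match yet)
Bit 1: prefix='10' -> emit 'd', reset
Bit 2: prefix='1' (no match yet)
Bit 3: prefix='11' -> emit 'o', reset
Bit 4: prefix='1' (no match yet)
Bit 5: prefix='11' -> emit 'o', reset
Bit 6: prefix='1' (no match yet)
Bit 7: prefix='10' -> emit 'd', reset
Bit 8: prefix='0' (no match yet)
Bit 9: prefix='01' -> emit 'b', reset
Bit 10: prefix='1' (no match yet)
Bit 11: prefix='11' -> emit 'o', reset
Bit 12: prefix='0' (no match yet)
Bit 13: prefix='00' -> emit 'n', reset
Bit 14: prefix='0' (no match yet)
Bit 15: prefix='00' -> emit 'n', reset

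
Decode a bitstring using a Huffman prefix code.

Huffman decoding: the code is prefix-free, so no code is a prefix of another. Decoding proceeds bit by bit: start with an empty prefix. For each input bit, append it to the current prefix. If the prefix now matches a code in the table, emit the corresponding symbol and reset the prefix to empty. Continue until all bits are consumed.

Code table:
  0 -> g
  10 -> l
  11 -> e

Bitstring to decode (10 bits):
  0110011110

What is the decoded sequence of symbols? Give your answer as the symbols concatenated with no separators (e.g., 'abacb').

Answer: geggeeg

Derivation:
Bit 0: prefix='0' -> emit 'g', reset
Bit 1: prefix='1' (no match yet)
Bit 2: prefix='11' -> emit 'e', reset
Bit 3: prefix='0' -> emit 'g', reset
Bit 4: prefix='0' -> emit 'g', reset
Bit 5: prefix='1' (no match yet)
Bit 6: prefix='11' -> emit 'e', reset
Bit 7: prefix='1' (no match yet)
Bit 8: prefix='11' -> emit 'e', reset
Bit 9: prefix='0' -> emit 'g', reset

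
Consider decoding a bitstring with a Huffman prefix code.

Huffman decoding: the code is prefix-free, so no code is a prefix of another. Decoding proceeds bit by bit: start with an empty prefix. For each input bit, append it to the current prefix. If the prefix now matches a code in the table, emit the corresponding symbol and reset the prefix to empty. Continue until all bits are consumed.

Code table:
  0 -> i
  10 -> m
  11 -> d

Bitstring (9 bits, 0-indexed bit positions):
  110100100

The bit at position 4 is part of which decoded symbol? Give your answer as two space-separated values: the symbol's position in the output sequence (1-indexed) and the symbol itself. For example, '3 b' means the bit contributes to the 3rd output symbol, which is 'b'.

Bit 0: prefix='1' (no match yet)
Bit 1: prefix='11' -> emit 'd', reset
Bit 2: prefix='0' -> emit 'i', reset
Bit 3: prefix='1' (no match yet)
Bit 4: prefix='10' -> emit 'm', reset
Bit 5: prefix='0' -> emit 'i', reset
Bit 6: prefix='1' (no match yet)
Bit 7: prefix='10' -> emit 'm', reset
Bit 8: prefix='0' -> emit 'i', reset

Answer: 3 m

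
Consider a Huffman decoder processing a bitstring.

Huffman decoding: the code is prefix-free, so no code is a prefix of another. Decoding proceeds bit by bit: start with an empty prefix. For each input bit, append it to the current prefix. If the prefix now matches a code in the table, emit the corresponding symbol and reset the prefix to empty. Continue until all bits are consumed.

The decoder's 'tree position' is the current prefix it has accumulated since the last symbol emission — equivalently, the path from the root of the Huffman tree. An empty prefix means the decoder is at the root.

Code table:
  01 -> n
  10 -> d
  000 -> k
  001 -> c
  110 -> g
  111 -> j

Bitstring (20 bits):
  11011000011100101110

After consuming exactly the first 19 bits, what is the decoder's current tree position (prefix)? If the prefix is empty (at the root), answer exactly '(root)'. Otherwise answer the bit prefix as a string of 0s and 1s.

Bit 0: prefix='1' (no match yet)
Bit 1: prefix='11' (no match yet)
Bit 2: prefix='110' -> emit 'g', reset
Bit 3: prefix='1' (no match yet)
Bit 4: prefix='11' (no match yet)
Bit 5: prefix='110' -> emit 'g', reset
Bit 6: prefix='0' (no match yet)
Bit 7: prefix='00' (no match yet)
Bit 8: prefix='000' -> emit 'k', reset
Bit 9: prefix='1' (no match yet)
Bit 10: prefix='11' (no match yet)
Bit 11: prefix='111' -> emit 'j', reset
Bit 12: prefix='0' (no match yet)
Bit 13: prefix='00' (no match yet)
Bit 14: prefix='001' -> emit 'c', reset
Bit 15: prefix='0' (no match yet)
Bit 16: prefix='01' -> emit 'n', reset
Bit 17: prefix='1' (no match yet)
Bit 18: prefix='11' (no match yet)

Answer: 11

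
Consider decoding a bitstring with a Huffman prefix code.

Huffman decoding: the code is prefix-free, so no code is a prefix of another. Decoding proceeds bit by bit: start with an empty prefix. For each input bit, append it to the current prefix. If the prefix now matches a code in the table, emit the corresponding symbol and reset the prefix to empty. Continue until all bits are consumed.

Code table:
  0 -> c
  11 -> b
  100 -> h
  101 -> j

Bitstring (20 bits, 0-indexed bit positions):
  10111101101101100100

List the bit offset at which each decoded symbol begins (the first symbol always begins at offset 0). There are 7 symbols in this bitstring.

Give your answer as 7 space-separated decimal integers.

Answer: 0 3 5 8 11 14 17

Derivation:
Bit 0: prefix='1' (no match yet)
Bit 1: prefix='10' (no match yet)
Bit 2: prefix='101' -> emit 'j', reset
Bit 3: prefix='1' (no match yet)
Bit 4: prefix='11' -> emit 'b', reset
Bit 5: prefix='1' (no match yet)
Bit 6: prefix='10' (no match yet)
Bit 7: prefix='101' -> emit 'j', reset
Bit 8: prefix='1' (no match yet)
Bit 9: prefix='10' (no match yet)
Bit 10: prefix='101' -> emit 'j', reset
Bit 11: prefix='1' (no match yet)
Bit 12: prefix='10' (no match yet)
Bit 13: prefix='101' -> emit 'j', reset
Bit 14: prefix='1' (no match yet)
Bit 15: prefix='10' (no match yet)
Bit 16: prefix='100' -> emit 'h', reset
Bit 17: prefix='1' (no match yet)
Bit 18: prefix='10' (no match yet)
Bit 19: prefix='100' -> emit 'h', reset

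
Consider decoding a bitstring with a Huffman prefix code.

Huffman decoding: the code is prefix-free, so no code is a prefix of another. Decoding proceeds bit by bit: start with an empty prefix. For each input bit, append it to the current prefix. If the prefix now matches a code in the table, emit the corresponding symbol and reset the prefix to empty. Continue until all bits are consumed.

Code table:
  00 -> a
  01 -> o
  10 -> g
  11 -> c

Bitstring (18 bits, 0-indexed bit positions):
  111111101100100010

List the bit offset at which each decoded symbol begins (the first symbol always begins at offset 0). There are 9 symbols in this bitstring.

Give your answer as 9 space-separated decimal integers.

Answer: 0 2 4 6 8 10 12 14 16

Derivation:
Bit 0: prefix='1' (no match yet)
Bit 1: prefix='11' -> emit 'c', reset
Bit 2: prefix='1' (no match yet)
Bit 3: prefix='11' -> emit 'c', reset
Bit 4: prefix='1' (no match yet)
Bit 5: prefix='11' -> emit 'c', reset
Bit 6: prefix='1' (no match yet)
Bit 7: prefix='10' -> emit 'g', reset
Bit 8: prefix='1' (no match yet)
Bit 9: prefix='11' -> emit 'c', reset
Bit 10: prefix='0' (no match yet)
Bit 11: prefix='00' -> emit 'a', reset
Bit 12: prefix='1' (no match yet)
Bit 13: prefix='10' -> emit 'g', reset
Bit 14: prefix='0' (no match yet)
Bit 15: prefix='00' -> emit 'a', reset
Bit 16: prefix='1' (no match yet)
Bit 17: prefix='10' -> emit 'g', reset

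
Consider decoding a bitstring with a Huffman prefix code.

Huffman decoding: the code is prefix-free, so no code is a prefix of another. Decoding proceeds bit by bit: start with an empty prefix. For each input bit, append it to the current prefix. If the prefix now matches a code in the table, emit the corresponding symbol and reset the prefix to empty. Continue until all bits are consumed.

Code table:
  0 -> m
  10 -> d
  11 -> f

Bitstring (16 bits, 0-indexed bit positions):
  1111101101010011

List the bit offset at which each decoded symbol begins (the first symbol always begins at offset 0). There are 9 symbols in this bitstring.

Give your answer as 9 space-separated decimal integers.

Bit 0: prefix='1' (no match yet)
Bit 1: prefix='11' -> emit 'f', reset
Bit 2: prefix='1' (no match yet)
Bit 3: prefix='11' -> emit 'f', reset
Bit 4: prefix='1' (no match yet)
Bit 5: prefix='10' -> emit 'd', reset
Bit 6: prefix='1' (no match yet)
Bit 7: prefix='11' -> emit 'f', reset
Bit 8: prefix='0' -> emit 'm', reset
Bit 9: prefix='1' (no match yet)
Bit 10: prefix='10' -> emit 'd', reset
Bit 11: prefix='1' (no match yet)
Bit 12: prefix='10' -> emit 'd', reset
Bit 13: prefix='0' -> emit 'm', reset
Bit 14: prefix='1' (no match yet)
Bit 15: prefix='11' -> emit 'f', reset

Answer: 0 2 4 6 8 9 11 13 14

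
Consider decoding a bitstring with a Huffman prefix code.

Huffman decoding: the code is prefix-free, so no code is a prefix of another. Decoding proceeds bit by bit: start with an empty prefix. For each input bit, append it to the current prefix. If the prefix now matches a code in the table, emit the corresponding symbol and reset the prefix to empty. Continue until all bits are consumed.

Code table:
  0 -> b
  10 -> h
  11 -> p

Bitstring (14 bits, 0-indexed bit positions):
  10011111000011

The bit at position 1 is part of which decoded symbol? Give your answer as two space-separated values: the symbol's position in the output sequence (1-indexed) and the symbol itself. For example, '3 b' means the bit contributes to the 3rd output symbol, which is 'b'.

Answer: 1 h

Derivation:
Bit 0: prefix='1' (no match yet)
Bit 1: prefix='10' -> emit 'h', reset
Bit 2: prefix='0' -> emit 'b', reset
Bit 3: prefix='1' (no match yet)
Bit 4: prefix='11' -> emit 'p', reset
Bit 5: prefix='1' (no match yet)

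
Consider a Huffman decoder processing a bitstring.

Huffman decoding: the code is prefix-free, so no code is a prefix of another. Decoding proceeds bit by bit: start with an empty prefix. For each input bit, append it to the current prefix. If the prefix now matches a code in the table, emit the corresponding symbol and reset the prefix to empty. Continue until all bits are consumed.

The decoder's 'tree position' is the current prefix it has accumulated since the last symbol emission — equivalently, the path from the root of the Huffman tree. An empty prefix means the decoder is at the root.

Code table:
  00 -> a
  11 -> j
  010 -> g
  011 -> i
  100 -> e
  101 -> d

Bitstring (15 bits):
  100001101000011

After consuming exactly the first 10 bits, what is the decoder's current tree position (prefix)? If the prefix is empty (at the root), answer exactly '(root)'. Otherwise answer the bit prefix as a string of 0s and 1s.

Answer: (root)

Derivation:
Bit 0: prefix='1' (no match yet)
Bit 1: prefix='10' (no match yet)
Bit 2: prefix='100' -> emit 'e', reset
Bit 3: prefix='0' (no match yet)
Bit 4: prefix='00' -> emit 'a', reset
Bit 5: prefix='1' (no match yet)
Bit 6: prefix='11' -> emit 'j', reset
Bit 7: prefix='0' (no match yet)
Bit 8: prefix='01' (no match yet)
Bit 9: prefix='010' -> emit 'g', reset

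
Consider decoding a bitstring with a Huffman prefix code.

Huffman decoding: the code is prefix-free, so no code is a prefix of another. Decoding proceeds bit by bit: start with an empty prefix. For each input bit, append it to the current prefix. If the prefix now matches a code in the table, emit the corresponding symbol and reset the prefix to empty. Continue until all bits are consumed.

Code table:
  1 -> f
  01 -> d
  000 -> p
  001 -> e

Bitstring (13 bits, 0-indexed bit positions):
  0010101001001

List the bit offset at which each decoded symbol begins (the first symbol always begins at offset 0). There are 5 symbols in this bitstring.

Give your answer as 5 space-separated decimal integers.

Bit 0: prefix='0' (no match yet)
Bit 1: prefix='00' (no match yet)
Bit 2: prefix='001' -> emit 'e', reset
Bit 3: prefix='0' (no match yet)
Bit 4: prefix='01' -> emit 'd', reset
Bit 5: prefix='0' (no match yet)
Bit 6: prefix='01' -> emit 'd', reset
Bit 7: prefix='0' (no match yet)
Bit 8: prefix='00' (no match yet)
Bit 9: prefix='001' -> emit 'e', reset
Bit 10: prefix='0' (no match yet)
Bit 11: prefix='00' (no match yet)
Bit 12: prefix='001' -> emit 'e', reset

Answer: 0 3 5 7 10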